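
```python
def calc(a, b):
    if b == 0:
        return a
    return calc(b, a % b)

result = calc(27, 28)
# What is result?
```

calc(27, 28) -> calc(28, 27) -> calc(27, 1) -> calc(1, 0) -> 1

Answer: 1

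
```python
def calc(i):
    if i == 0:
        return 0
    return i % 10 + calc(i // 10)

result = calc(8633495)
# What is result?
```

Sum of digits of 8633495: 5 + 9 + 4 + 3 + 3 + 6 + 8 = 38

Answer: 38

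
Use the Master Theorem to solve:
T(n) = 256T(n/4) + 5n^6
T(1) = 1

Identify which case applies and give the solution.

a=256, b=4, f(n)=5n^6. log_4(256) = 4. Since c=6 > 4 and the regularity condition holds (256(n/4)^6 = (256/4^6)n^6 with 256/4^6 < 1), Case 3 applies: T(n) = Θ(f(n)) = O(n^6).

Answer: O(n^6) - Case 3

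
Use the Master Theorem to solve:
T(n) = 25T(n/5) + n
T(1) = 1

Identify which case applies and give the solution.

a=25, b=5, f(n)=n. log_5(25) = 2. Since c=1 < 2, Case 1 applies: T(n) = Θ(n^log_b(a)) = O(n^2).

Answer: O(n^2) - Case 1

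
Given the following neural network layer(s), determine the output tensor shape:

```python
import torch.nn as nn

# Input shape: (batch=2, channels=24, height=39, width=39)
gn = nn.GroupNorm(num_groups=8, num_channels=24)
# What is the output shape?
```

Input: (2, 24, 39, 39) -> Output: (2, 24, 39, 39)

Answer: (2, 24, 39, 39)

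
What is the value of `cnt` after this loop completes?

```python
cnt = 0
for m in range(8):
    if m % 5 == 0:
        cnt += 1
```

Count numbers divisible by 5 in range(8)
`cnt` takes the values: 0 → 1 → 2

Answer: 2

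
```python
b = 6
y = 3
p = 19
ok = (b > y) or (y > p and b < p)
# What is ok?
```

Trace:
`b = 6` → b = 6
`y = 3` → y = 3
`p = 19` → p = 19
`ok = (b > y) or (y > p and b < p)` → ok = True
So ok = True

Answer: True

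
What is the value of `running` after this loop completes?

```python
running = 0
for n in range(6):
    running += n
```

Sum of 0 to 5 = 15
`running` takes the values: 0 → 1 → 3 → 6 → 10 → 15

Answer: 15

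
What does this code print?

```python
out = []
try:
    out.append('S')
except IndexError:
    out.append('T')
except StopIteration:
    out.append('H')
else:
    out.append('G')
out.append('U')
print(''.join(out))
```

Execution trace: 'S' (try body, no exception) → 'G' (else) → 'U' (after the try/except). Output: SGU

Answer: SGU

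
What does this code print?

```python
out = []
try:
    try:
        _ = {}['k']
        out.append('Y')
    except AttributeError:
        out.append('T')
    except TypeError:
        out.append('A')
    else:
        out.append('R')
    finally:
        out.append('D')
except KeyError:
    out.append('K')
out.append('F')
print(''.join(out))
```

Execution trace: 'D' (finally) → 'K' (outer except KeyError) → 'F' (after the try/except). Output: DKF

Answer: DKF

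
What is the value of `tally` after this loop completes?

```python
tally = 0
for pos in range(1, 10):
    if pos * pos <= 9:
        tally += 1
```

Count numbers where pos² ≤ 9
`tally` takes the values: 0 → 1 → 2 → 3

Answer: 3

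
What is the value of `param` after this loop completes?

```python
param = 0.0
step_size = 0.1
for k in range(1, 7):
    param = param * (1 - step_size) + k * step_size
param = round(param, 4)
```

Moving average with lr=0.1
`param` takes the values: 0.0 → 0.1 → 0.29 → 0.561 → 0.9049 → 1.31441 → 1.782969 → 1.783

Answer: 1.783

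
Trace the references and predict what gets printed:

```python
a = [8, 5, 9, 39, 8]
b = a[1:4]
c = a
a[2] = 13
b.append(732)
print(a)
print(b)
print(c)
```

Key concept: slice vs alias.
Step by step:
`a = [8, 5, 9, 39, 8]` → a = [8, 5, 9, 39, 8]
`b = a[1:4]` → b = [5, 9, 39]
`c = a` → c = [8, 5, 9, 39, 8] (same object as a)
`a[2] = 13` → a = [8, 5, 13, 39, 8] (same object as c); c = [8, 5, 13, 39, 8] (same object as a)
`b.append(732)` → b = [5, 9, 39, 732]
`print(a)` → prints [8, 5, 13, 39, 8]
`print(b)` → prints [5, 9, 39, 732]
`print(c)` → prints [8, 5, 13, 39, 8]

Answer:
[8, 5, 13, 39, 8]
[5, 9, 39, 732]
[8, 5, 13, 39, 8]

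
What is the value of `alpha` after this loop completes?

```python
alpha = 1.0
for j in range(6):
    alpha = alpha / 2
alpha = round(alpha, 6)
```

Halving LR 6 times: 1 / 2^6
`alpha` takes the values: 1.0 → 0.5 → 0.25 → 0.125 → 0.0625 → 0.03125 → 0.015625

Answer: 0.015625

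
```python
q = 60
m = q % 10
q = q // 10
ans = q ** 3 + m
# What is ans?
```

Trace:
`q = 60` → q = 60
`m = q % 10` → m = 0
`q = q // 10` → q = 6
`ans = q ** 3 + m` → ans = 216
So ans = 216

Answer: 216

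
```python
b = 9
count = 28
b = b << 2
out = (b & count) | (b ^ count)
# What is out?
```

Trace:
`b = 9` → b = 9
`count = 28` → count = 28
`b = b << 2` → b = 36
`out = (b & count) | (b ^ count)` → out = 60
So out = 60

Answer: 60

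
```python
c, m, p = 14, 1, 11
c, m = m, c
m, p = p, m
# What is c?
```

Trace:
`c, m, p = 14, 1, 11` → c = 14; m = 1; p = 11
`c, m = m, c` → c = 1; m = 14
`m, p = p, m` → m = 11; p = 14
So c = 1

Answer: 1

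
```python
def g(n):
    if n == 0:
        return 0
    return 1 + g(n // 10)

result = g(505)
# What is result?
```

Count of digits of 505: 3

Answer: 3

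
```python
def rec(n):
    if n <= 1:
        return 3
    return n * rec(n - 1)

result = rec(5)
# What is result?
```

rec(5) = 5 * 4 * 3 * 2 * 3 = 360

Answer: 360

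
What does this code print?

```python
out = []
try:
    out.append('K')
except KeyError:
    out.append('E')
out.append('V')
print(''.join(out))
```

Execution trace: 'K' (try body, no exception) → 'V' (after the try/except). Output: KV

Answer: KV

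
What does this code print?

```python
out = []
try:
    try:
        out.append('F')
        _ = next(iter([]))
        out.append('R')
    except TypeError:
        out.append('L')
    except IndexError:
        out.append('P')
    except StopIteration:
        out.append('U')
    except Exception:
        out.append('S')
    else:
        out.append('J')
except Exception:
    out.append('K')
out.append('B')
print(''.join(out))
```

Execution trace: 'F' (inner try body) → 'U' (inner except StopIteration) → 'B' (after the try/except). Output: FUB

Answer: FUB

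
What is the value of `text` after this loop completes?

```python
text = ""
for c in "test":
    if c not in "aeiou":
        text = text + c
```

Remove vowels from 'test'
`text` takes the values: "" → "t" → "ts" → "tst"

Answer: "tst"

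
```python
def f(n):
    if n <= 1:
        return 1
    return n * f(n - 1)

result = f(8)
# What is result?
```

f(8) = 8 * 7 * 6 * 5 * 4 * 3 * 2 * 1 = 40320

Answer: 40320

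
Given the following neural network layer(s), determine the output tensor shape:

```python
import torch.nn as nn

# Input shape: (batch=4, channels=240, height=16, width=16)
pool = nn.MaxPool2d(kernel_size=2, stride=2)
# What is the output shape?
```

Input: (4, 240, 16, 16) -> Output: (4, 240, 8, 8)

Answer: (4, 240, 8, 8)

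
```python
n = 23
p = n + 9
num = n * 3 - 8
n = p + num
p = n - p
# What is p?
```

Trace:
`n = 23` → n = 23
`p = n + 9` → p = 32
`num = n * 3 - 8` → num = 61
`n = p + num` → n = 93
`p = n - p` → p = 61
So p = 61

Answer: 61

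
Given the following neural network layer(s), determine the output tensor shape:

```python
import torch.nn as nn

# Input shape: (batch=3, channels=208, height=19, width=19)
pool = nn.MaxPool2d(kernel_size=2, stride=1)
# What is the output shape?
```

Input: (3, 208, 19, 19) -> Output: (3, 208, 18, 18)

Answer: (3, 208, 18, 18)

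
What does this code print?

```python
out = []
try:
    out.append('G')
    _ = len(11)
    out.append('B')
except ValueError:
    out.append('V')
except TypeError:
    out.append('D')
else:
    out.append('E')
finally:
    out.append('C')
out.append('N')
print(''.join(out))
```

Execution trace: 'G' (try body) → 'D' (except TypeError) → 'C' (finally) → 'N' (after the try/except). Output: GDCN

Answer: GDCN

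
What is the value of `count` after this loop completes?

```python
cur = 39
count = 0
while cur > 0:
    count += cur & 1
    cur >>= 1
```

Count set bits in 39 (binary: 0b100111)
`count` takes the values: 0 → 1 → 2 → 3 → 4

Answer: 4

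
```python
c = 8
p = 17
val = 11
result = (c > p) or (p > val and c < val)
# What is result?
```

Trace:
`c = 8` → c = 8
`p = 17` → p = 17
`val = 11` → val = 11
`result = (c > p) or (p > val and c < val)` → result = True
So result = True

Answer: True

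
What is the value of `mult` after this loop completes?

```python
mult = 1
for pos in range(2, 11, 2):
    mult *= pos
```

Product of even numbers 2 to 10
`mult` takes the values: 1 → 2 → 8 → 48 → 384 → 3840

Answer: 3840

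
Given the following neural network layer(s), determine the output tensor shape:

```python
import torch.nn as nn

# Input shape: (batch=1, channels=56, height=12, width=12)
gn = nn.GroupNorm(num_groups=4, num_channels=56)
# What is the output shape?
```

Input: (1, 56, 12, 12) -> Output: (1, 56, 12, 12)

Answer: (1, 56, 12, 12)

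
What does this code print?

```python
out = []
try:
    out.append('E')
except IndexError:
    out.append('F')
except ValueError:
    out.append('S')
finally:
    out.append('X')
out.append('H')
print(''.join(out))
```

Execution trace: 'E' (try body, no exception) → 'X' (finally) → 'H' (after the try/except). Output: EXH

Answer: EXH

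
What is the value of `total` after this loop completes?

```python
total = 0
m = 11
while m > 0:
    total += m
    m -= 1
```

Sum 11 down to 1
`total` takes the values: 0 → 11 → 21 → 30 → 38 → 45 → 51 → 56 → 60 → 63 → 65 → 66

Answer: 66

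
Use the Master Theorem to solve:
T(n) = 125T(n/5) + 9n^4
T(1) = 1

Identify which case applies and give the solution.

a=125, b=5, f(n)=9n^4. log_5(125) = 3. Since c=4 > 3 and the regularity condition holds (125(n/5)^4 = (125/5^4)n^4 with 125/5^4 < 1), Case 3 applies: T(n) = Θ(f(n)) = O(n^4).

Answer: O(n^4) - Case 3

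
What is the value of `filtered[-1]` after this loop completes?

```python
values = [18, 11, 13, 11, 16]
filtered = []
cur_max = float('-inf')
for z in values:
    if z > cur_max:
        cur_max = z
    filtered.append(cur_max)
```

Running max ends at 18
`filtered` takes the values: [] → [18] → [18, 18] → [18, 18, 18] → [18, 18, 18, 18] → [18, 18, 18, 18, 18]
So `filtered[-1]` = 18

Answer: 18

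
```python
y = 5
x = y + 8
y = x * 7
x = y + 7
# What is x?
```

Trace:
`y = 5` → y = 5
`x = y + 8` → x = 13
`y = x * 7` → y = 91
`x = y + 7` → x = 98
So x = 98

Answer: 98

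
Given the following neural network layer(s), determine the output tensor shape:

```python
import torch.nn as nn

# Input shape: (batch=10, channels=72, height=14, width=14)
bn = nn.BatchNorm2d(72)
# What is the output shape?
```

Input: (10, 72, 14, 14) -> Output: (10, 72, 14, 14)

Answer: (10, 72, 14, 14)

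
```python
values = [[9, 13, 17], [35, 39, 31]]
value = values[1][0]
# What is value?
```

Trace:
`values = [[9, 13, 17], [35, 39, 31]]` → values = [[9, 13, 17], [35, 39, 31]]
`value = values[1][0]` → value = 35
So value = 35

Answer: 35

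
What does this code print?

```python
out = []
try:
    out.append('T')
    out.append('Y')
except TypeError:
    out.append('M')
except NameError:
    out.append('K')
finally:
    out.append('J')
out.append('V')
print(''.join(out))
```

Execution trace: 'T' (try body) → 'Y' (try body, no exception) → 'J' (finally) → 'V' (after the try/except). Output: TYJV

Answer: TYJV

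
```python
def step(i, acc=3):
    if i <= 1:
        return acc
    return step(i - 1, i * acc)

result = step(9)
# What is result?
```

Accumulator trace (n, acc): (9, 3) -> (8, 27) -> (7, 216) -> (6, 1512) -> (5, 9072) -> (4, 45360) -> (3, 181440) -> (2, 544320) -> (1, 1088640) -> return 1088640

Answer: 1088640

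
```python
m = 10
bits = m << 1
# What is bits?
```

Trace:
`m = 10` → m = 10
`bits = m << 1` → bits = 20
So bits = 20

Answer: 20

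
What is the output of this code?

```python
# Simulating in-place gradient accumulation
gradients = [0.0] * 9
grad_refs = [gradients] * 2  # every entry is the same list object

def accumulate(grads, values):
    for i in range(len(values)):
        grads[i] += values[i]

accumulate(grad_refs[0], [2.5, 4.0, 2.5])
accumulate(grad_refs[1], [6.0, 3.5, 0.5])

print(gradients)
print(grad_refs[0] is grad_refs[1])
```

Key concept: gradient accumulation aliasing.
Step by step:
`gradients = [0.0] * 9` → gradients = [0.0, 0.0, 0.0, 0.0, 0.0, 0.0, 0.0, 0.0, 0.0]
`grad_refs = [gradients] * 2` → grad_refs = [[0.0, 0.0, 0.0, 0.0, 0.0, 0.0, 0.0, 0.0, 0.0], [0.0, 0.0, 0.0, 0.0, 0.0, 0.0, 0.0, 0.0, 0.0]]
`accumulate(grad_refs[0], [2.5, 4.0, 2.5])` → gradients = [2.5, 4.0, 2.5, 0.0, 0.0, 0.0, 0.0, 0.0, 0.0]; grad_refs = [[2.5, 4.0, 2.5, 0.0, 0.0, 0.0, 0.0, 0.0, 0.0], [2.5, 4.0, 2.5, 0.0, 0.0, 0.0, 0.0, 0.0, 0.0]]
`accumulate(grad_refs[1], [6.0, 3.5, 0.5])` → gradients = [8.5, 7.5, 3.0, 0.0, 0.0, 0.0, 0.0, 0.0, 0.0]; grad_refs = [[8.5, 7.5, 3.0, 0.0, 0.0, 0.0, 0.0, 0.0, 0.0], [8.5, 7.5, 3.0, 0.0, 0.0, 0.0, 0.0, 0.0, 0.0]]
`print(gradients)` → prints [8.5, 7.5, 3.0, 0.0, 0.0, 0.0, 0.0, 0.0, 0.0]
`print(grad_refs[0] is grad_refs[1])` → prints True

Answer:
[8.5, 7.5, 3.0, 0.0, 0.0, 0.0, 0.0, 0.0, 0.0]
True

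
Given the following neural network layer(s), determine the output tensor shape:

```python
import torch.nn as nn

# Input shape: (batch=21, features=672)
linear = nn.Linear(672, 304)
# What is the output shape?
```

Input: (21, 672) -> Output: (21, 304)

Answer: (21, 304)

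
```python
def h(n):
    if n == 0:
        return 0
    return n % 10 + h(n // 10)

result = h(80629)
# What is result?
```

Sum of digits of 80629: 9 + 2 + 6 + 0 + 8 = 25

Answer: 25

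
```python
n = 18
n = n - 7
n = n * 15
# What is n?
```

Trace:
`n = 18` → n = 18
`n = n - 7` → n = 11
`n = n * 15` → n = 165
So n = 165

Answer: 165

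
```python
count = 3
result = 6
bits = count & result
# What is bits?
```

Trace:
`count = 3` → count = 3
`result = 6` → result = 6
`bits = count & result` → bits = 2
So bits = 2

Answer: 2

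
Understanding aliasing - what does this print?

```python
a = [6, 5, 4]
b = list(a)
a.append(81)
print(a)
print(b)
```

Key concept: list() constructor creates copy.
Step by step:
`a = [6, 5, 4]` → a = [6, 5, 4]
`b = list(a)` → b = [6, 5, 4]
`a.append(81)` → a = [6, 5, 4, 81]
`print(a)` → prints [6, 5, 4, 81]
`print(b)` → prints [6, 5, 4]

Answer:
[6, 5, 4, 81]
[6, 5, 4]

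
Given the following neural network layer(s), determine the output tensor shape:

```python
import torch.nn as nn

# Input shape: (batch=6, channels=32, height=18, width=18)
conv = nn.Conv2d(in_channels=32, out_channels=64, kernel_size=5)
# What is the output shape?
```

Input: (6, 32, 18, 18) -> Output: (6, 64, 14, 14)

Answer: (6, 64, 14, 14)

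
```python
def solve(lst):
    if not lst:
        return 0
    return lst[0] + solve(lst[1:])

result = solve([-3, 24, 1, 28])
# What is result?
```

(-3) + 24 + 1 + 28 + 0 = 50

Answer: 50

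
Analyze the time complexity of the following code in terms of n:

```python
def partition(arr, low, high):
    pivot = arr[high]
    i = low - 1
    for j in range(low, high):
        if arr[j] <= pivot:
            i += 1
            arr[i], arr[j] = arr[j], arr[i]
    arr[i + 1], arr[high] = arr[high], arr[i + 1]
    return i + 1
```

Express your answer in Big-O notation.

This is Lomuto partition (single pass over [low, high), where n = high - low). Time complexity: O(n).

Answer: O(n)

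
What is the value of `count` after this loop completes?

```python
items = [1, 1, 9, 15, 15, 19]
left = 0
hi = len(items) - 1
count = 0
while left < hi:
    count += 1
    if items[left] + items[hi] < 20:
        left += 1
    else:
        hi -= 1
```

Steps to find pair summing to 20
`count` takes the values: 0 → 1 → 2 → 3 → 4 → 5

Answer: 5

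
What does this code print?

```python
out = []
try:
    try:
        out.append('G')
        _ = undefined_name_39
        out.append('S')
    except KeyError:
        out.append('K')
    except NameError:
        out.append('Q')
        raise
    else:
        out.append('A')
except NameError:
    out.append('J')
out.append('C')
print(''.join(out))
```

Execution trace: 'G' (inner try body) → 'Q' (inner except NameError) → 'J' (outer except NameError) → 'C' (after the try/except). Output: GQJC

Answer: GQJC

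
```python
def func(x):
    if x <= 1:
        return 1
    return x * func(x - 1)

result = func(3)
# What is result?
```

func(3) = 3 * 2 * 1 = 6

Answer: 6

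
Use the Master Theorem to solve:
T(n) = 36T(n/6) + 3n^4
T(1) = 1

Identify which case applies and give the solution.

a=36, b=6, f(n)=3n^4. log_6(36) = 2. Since c=4 > 2 and the regularity condition holds (36(n/6)^4 = (36/6^4)n^4 with 36/6^4 < 1), Case 3 applies: T(n) = Θ(f(n)) = O(n^4).

Answer: O(n^4) - Case 3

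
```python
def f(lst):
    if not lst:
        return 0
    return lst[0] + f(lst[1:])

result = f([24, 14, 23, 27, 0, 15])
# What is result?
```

24 + 14 + 23 + 27 + 0 + 15 + 0 = 103

Answer: 103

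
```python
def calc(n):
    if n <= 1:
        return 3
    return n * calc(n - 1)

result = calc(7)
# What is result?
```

calc(7) = 7 * 6 * 5 * 4 * 3 * 2 * 3 = 15120

Answer: 15120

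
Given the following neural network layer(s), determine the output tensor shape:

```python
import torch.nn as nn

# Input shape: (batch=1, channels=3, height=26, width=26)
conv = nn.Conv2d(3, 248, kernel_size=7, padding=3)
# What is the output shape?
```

Input: (1, 3, 26, 26) -> Output: (1, 248, 26, 26)

Answer: (1, 248, 26, 26)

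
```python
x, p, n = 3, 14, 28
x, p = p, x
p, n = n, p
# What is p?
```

Trace:
`x, p, n = 3, 14, 28` → x = 3; p = 14; n = 28
`x, p = p, x` → x = 14; p = 3
`p, n = n, p` → p = 28; n = 3
So p = 28

Answer: 28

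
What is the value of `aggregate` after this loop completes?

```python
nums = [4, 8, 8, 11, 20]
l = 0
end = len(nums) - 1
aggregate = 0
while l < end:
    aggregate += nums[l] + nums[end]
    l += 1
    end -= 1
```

Sum of pairs from ends
`aggregate` takes the values: 0 → 24 → 43

Answer: 43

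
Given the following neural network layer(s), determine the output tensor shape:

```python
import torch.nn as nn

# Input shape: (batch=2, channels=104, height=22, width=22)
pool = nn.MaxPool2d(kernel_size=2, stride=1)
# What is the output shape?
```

Input: (2, 104, 22, 22) -> Output: (2, 104, 21, 21)

Answer: (2, 104, 21, 21)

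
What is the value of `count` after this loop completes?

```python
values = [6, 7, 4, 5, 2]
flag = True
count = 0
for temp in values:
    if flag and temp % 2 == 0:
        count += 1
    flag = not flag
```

Count even values at even positions
`count` takes the values: 0 → 1 → 2 → 3

Answer: 3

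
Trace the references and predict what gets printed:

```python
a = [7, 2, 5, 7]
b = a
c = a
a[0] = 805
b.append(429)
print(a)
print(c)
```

Key concept: multiple aliases.
Step by step:
`a = [7, 2, 5, 7]` → a = [7, 2, 5, 7]
`b = a` → b = [7, 2, 5, 7] (same object as a)
`c = a` → c = [7, 2, 5, 7] (same object as a, b)
`a[0] = 805` → a = [805, 2, 5, 7] (same object as b, c); b = [805, 2, 5, 7] (same object as a, c); c = [805, 2, 5, 7] (same object as a, b)
`b.append(429)` → a = [805, 2, 5, 7, 429] (same object as b, c); b = [805, 2, 5, 7, 429] (same object as a, c); c = [805, 2, 5, 7, 429] (same object as a, b)
`print(a)` → prints [805, 2, 5, 7, 429]
`print(c)` → prints [805, 2, 5, 7, 429]

Answer:
[805, 2, 5, 7, 429]
[805, 2, 5, 7, 429]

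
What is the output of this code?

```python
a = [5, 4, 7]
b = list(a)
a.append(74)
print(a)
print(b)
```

Key concept: list() constructor creates copy.
Step by step:
`a = [5, 4, 7]` → a = [5, 4, 7]
`b = list(a)` → b = [5, 4, 7]
`a.append(74)` → a = [5, 4, 7, 74]
`print(a)` → prints [5, 4, 7, 74]
`print(b)` → prints [5, 4, 7]

Answer:
[5, 4, 7, 74]
[5, 4, 7]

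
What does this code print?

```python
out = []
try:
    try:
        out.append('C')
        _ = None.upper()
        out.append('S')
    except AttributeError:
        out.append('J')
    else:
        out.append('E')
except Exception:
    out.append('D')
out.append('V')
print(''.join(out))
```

Execution trace: 'C' (inner try body) → 'J' (inner except AttributeError) → 'V' (after the try/except). Output: CJV

Answer: CJV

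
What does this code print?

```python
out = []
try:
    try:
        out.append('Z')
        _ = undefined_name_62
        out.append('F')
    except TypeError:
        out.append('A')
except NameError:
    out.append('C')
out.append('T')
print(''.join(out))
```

Execution trace: 'Z' (try body) → 'C' (outer except NameError) → 'T' (after the try/except). Output: ZCT

Answer: ZCT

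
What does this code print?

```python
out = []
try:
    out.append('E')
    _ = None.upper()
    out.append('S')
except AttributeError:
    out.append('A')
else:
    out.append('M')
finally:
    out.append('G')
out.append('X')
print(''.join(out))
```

Execution trace: 'E' (try body) → 'A' (except AttributeError) → 'G' (finally) → 'X' (after the try/except). Output: EAGX

Answer: EAGX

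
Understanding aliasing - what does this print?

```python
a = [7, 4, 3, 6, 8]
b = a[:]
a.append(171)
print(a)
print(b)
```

Key concept: slice [:] creates copy.
Step by step:
`a = [7, 4, 3, 6, 8]` → a = [7, 4, 3, 6, 8]
`b = a[:]` → b = [7, 4, 3, 6, 8]
`a.append(171)` → a = [7, 4, 3, 6, 8, 171]
`print(a)` → prints [7, 4, 3, 6, 8, 171]
`print(b)` → prints [7, 4, 3, 6, 8]

Answer:
[7, 4, 3, 6, 8, 171]
[7, 4, 3, 6, 8]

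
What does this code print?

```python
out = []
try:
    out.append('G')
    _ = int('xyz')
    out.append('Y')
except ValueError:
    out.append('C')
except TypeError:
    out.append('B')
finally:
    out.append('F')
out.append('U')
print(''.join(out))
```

Execution trace: 'G' (try body) → 'C' (except ValueError) → 'F' (finally) → 'U' (after the try/except). Output: GCFU

Answer: GCFU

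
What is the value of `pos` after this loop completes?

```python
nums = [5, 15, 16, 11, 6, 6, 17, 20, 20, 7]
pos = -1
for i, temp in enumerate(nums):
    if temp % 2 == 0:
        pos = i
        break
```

First even number index in [5, 15, 16, 11, 6, 6, 17, 20, 20, 7]
`pos` takes the values: -1 → 2

Answer: 2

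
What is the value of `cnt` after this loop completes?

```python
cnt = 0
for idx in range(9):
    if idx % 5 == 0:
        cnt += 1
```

Count numbers divisible by 5 in range(9)
`cnt` takes the values: 0 → 1 → 2

Answer: 2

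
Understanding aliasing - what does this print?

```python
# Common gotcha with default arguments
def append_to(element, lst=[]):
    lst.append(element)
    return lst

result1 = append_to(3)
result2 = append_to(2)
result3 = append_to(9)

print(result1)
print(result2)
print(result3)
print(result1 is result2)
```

Key concept: mutable default argument gotcha.
Step by step:
`result1 = append_to(3)` → result1 = [3]
`result2 = append_to(2)` → result1 = [3, 2] (same object as result2); result2 = [3, 2] (same object as result1)
`result3 = append_to(9)` → result1 = [3, 2, 9] (same object as result2, result3); result2 = [3, 2, 9] (same object as result1, result3); result3 = [3, 2, 9] (same object as result1, result2)
`print(result1)` → prints [3, 2, 9]
`print(result2)` → prints [3, 2, 9]
`print(result3)` → prints [3, 2, 9]
`print(result1 is result2)` → prints True

Answer:
[3, 2, 9]
[3, 2, 9]
[3, 2, 9]
True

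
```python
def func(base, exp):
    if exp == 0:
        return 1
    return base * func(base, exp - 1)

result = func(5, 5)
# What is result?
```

func(5, 5) = 5 * 5 * 5 * 5 * 5 = 3125

Answer: 3125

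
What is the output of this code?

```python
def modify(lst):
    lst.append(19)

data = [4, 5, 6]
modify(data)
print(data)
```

Key concept: function modifies passed list.
Step by step:
`data = [4, 5, 6]` → data = [4, 5, 6]
`modify(data)` → data = [4, 5, 6, 19]
`print(data)` → prints [4, 5, 6, 19]

Answer: [4, 5, 6, 19]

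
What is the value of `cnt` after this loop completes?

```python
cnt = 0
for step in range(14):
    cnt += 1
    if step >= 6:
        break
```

Loop breaks when step reaches 6, cnt is 7
`cnt` takes the values: 0 → 1 → 2 → 3 → 4 → 5 → 6 → 7

Answer: 7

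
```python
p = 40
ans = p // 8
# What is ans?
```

Trace:
`p = 40` → p = 40
`ans = p // 8` → ans = 5
So ans = 5

Answer: 5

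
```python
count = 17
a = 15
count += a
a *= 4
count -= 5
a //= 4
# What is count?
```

Trace:
`count = 17` → count = 17
`a = 15` → a = 15
`count += a` → count = 32
`a *= 4` → a = 60
`count -= 5` → count = 27
`a //= 4` → a = 15
So count = 27

Answer: 27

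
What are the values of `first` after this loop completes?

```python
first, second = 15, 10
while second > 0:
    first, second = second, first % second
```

GCD of 15 and 10
`first` takes the values: 15 → 10 → 5

Answer: 5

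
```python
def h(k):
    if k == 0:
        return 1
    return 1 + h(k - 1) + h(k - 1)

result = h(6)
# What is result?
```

h(k) = 1 + 2·h(k-1), h(0)=1. Closed form: (1+1)·2^6 - 1 = 127.

Answer: 127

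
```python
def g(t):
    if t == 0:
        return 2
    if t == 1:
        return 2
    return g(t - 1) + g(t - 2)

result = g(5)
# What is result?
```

Build up from base cases: g(0)=2, g(1)=2, g(2)=4, g(3)=6, g(4)=10, g(5)=16

Answer: 16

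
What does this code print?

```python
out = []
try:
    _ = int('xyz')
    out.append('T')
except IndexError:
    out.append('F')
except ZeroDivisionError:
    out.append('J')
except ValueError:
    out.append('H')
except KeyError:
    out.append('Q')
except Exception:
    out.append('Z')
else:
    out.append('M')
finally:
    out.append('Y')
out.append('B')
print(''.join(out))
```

Execution trace: 'H' (except ValueError) → 'Y' (finally) → 'B' (after the try/except). Output: HYB

Answer: HYB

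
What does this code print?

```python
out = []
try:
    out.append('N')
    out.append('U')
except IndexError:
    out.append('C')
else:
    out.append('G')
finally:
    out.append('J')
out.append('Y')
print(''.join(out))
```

Execution trace: 'N' (try body) → 'U' (try body, no exception) → 'G' (else) → 'J' (finally) → 'Y' (after the try/except). Output: NUGJY

Answer: NUGJY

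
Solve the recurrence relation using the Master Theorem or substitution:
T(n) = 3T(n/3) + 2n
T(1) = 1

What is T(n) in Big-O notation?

By Master Theorem: a=3, b=3, f(n)=2n. Since log_3(3) = 1 and f(n) = Θ(n^1), Case 2 applies. T(n) = O(n log n).

Answer: O(n log n)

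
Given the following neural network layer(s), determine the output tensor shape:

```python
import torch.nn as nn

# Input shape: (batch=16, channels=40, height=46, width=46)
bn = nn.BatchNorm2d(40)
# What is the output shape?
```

Input: (16, 40, 46, 46) -> Output: (16, 40, 46, 46)

Answer: (16, 40, 46, 46)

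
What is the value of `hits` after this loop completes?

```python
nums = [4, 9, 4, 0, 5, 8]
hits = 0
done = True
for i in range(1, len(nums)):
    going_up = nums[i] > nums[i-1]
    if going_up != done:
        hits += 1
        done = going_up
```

Count direction changes in [4, 9, 4, 0, 5, 8]
`hits` takes the values: 0 → 1 → 2

Answer: 2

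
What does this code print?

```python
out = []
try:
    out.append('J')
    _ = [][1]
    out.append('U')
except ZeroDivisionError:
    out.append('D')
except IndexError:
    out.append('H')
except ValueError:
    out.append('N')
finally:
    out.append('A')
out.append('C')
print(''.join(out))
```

Execution trace: 'J' (try body) → 'H' (except IndexError) → 'A' (finally) → 'C' (after the try/except). Output: JHAC

Answer: JHAC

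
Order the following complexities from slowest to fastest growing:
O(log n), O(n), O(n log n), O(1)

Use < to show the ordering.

Ordered by growth rate: O(1) < O(log n) < O(n) < O(n log n)

Answer: O(1) < O(log n) < O(n) < O(n log n)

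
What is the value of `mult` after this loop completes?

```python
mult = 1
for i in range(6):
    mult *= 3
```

3^6 = 729
`mult` takes the values: 1 → 3 → 9 → 27 → 81 → 243 → 729

Answer: 729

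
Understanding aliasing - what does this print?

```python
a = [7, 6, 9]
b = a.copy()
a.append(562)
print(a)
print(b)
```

Key concept: list.copy() creates independent copy.
Step by step:
`a = [7, 6, 9]` → a = [7, 6, 9]
`b = a.copy()` → b = [7, 6, 9]
`a.append(562)` → a = [7, 6, 9, 562]
`print(a)` → prints [7, 6, 9, 562]
`print(b)` → prints [7, 6, 9]

Answer:
[7, 6, 9, 562]
[7, 6, 9]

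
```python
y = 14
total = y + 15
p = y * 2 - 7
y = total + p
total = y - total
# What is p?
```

Trace:
`y = 14` → y = 14
`total = y + 15` → total = 29
`p = y * 2 - 7` → p = 21
`y = total + p` → y = 50
`total = y - total` → total = 21
So p = 21

Answer: 21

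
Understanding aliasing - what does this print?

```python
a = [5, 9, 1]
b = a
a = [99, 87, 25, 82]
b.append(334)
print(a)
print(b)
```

Key concept: rebinding vs mutation: a is rebound to a new list, b still points at the original.
Step by step:
`a = [5, 9, 1]` → a = [5, 9, 1]
`b = a` → b = [5, 9, 1] (same object as a)
`a = [99, 87, 25, 82]` → a = [99, 87, 25, 82]
`b.append(334)` → b = [5, 9, 1, 334]
`print(a)` → prints [99, 87, 25, 82]
`print(b)` → prints [5, 9, 1, 334]

Answer:
[99, 87, 25, 82]
[5, 9, 1, 334]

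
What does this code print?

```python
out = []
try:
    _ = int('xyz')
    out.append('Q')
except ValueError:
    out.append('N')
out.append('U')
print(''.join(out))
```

Execution trace: 'N' (except ValueError) → 'U' (after the try/except). Output: NU

Answer: NU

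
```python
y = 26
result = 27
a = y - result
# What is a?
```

Trace:
`y = 26` → y = 26
`result = 27` → result = 27
`a = y - result` → a = -1
So a = -1

Answer: -1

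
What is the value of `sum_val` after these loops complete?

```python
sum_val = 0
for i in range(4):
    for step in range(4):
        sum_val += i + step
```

Sum of all i+step for i,step in 4x4
`sum_val` takes the values: 0 → 1 → 3 → 6 → 7 → 9 → 12 → 16 → 18 → 21 → 25 → 30 → 33 → 37 → 42 → 48

Answer: 48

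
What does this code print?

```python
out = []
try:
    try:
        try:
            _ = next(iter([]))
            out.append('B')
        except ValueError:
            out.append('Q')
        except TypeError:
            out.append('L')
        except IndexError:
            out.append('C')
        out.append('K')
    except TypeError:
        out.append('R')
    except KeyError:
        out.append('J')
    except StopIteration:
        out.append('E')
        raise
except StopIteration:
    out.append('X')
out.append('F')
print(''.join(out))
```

Execution trace: 'E' (except StopIteration) → 'X' (outer except StopIteration) → 'F' (after the try/except). Output: EXF

Answer: EXF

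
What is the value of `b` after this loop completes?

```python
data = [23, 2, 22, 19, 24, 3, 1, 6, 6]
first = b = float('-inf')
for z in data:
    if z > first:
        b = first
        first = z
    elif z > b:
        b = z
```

Second largest (with repeats) in [23, 2, 22, 19, 24, 3, 1, 6, 6]
`b` takes the values: -inf → 2 → 22 → 23

Answer: 23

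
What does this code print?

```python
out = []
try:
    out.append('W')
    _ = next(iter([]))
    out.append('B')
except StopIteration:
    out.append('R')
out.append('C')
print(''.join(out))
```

Execution trace: 'W' (try body) → 'R' (except StopIteration) → 'C' (after the try/except). Output: WRC

Answer: WRC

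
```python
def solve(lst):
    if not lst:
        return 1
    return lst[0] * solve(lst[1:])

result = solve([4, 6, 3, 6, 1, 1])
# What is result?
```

Product over [4, 6, 3, 6, 1, 1] = 4 * 6 * 3 * 6 * 1 * 1 = 432

Answer: 432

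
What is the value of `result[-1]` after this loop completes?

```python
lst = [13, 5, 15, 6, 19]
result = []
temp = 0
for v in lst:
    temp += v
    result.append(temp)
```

Cumulative sum ends at 58
`result` takes the values: [] → [13] → [13, 18] → [13, 18, 33] → [13, 18, 33, 39] → [13, 18, 33, 39, 58]
So `result[-1]` = 58

Answer: 58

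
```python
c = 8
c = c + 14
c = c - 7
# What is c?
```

Trace:
`c = 8` → c = 8
`c = c + 14` → c = 22
`c = c - 7` → c = 15
So c = 15

Answer: 15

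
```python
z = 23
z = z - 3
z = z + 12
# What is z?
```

Trace:
`z = 23` → z = 23
`z = z - 3` → z = 20
`z = z + 12` → z = 32
So z = 32

Answer: 32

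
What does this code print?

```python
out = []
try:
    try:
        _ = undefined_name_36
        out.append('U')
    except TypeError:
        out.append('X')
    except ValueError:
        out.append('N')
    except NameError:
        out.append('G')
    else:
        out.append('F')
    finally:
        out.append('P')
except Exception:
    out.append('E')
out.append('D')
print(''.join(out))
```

Execution trace: 'G' (inner except NameError) → 'P' (inner finally) → 'D' (after the try/except). Output: GPD

Answer: GPD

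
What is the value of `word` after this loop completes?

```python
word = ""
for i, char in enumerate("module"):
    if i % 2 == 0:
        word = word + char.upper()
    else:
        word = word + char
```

Uppercase even positions in 'module'
`word` takes the values: "" → "M" → "Mo" → "MoD" → "MoDu" → "MoDuL" → "MoDuLe"

Answer: "MoDuLe"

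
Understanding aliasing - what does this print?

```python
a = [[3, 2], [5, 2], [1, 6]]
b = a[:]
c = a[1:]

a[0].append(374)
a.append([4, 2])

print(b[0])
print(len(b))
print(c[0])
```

Key concept: slice with nested mutation.
Step by step:
`a = [[3, 2], [5, 2], [1, 6]]` → a = [[3, 2], [5, 2], [1, 6]]
`b = a[:]` → b = [[3, 2], [5, 2], [1, 6]]
`c = a[1:]` → c = [[5, 2], [1, 6]]
`a[0].append(374)` → a = [[3, 2, 374], [5, 2], [1, 6]]; b = [[3, 2, 374], [5, 2], [1, 6]]
`a.append([4, 2])` → a = [[3, 2, 374], [5, 2], [1, 6], [4, 2]]
`print(b[0])` → prints [3, 2, 374]
`print(len(b))` → prints 3
`print(c[0])` → prints [5, 2]

Answer:
[3, 2, 374]
3
[5, 2]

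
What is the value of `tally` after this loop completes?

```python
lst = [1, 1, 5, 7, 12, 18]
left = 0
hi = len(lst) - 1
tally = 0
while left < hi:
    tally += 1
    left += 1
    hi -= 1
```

Iterations until pointers meet (list length 6)
`tally` takes the values: 0 → 1 → 2 → 3

Answer: 3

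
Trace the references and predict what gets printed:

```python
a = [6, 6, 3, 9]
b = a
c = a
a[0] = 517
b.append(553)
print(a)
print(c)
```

Key concept: multiple aliases.
Step by step:
`a = [6, 6, 3, 9]` → a = [6, 6, 3, 9]
`b = a` → b = [6, 6, 3, 9] (same object as a)
`c = a` → c = [6, 6, 3, 9] (same object as a, b)
`a[0] = 517` → a = [517, 6, 3, 9] (same object as b, c); b = [517, 6, 3, 9] (same object as a, c); c = [517, 6, 3, 9] (same object as a, b)
`b.append(553)` → a = [517, 6, 3, 9, 553] (same object as b, c); b = [517, 6, 3, 9, 553] (same object as a, c); c = [517, 6, 3, 9, 553] (same object as a, b)
`print(a)` → prints [517, 6, 3, 9, 553]
`print(c)` → prints [517, 6, 3, 9, 553]

Answer:
[517, 6, 3, 9, 553]
[517, 6, 3, 9, 553]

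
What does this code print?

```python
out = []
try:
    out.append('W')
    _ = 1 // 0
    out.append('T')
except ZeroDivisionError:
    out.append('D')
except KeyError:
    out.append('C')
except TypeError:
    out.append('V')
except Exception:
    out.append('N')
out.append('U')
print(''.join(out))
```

Execution trace: 'W' (try body) → 'D' (except ZeroDivisionError) → 'U' (after the try/except). Output: WDU

Answer: WDU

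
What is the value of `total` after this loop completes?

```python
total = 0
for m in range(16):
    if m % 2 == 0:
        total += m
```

Sum of even numbers 0 to 15
`total` takes the values: 0 → 2 → 6 → 12 → 20 → 30 → 42 → 56

Answer: 56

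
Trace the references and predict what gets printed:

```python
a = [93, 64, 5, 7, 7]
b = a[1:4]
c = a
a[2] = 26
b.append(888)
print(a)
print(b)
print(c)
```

Key concept: slice vs alias.
Step by step:
`a = [93, 64, 5, 7, 7]` → a = [93, 64, 5, 7, 7]
`b = a[1:4]` → b = [64, 5, 7]
`c = a` → c = [93, 64, 5, 7, 7] (same object as a)
`a[2] = 26` → a = [93, 64, 26, 7, 7] (same object as c); c = [93, 64, 26, 7, 7] (same object as a)
`b.append(888)` → b = [64, 5, 7, 888]
`print(a)` → prints [93, 64, 26, 7, 7]
`print(b)` → prints [64, 5, 7, 888]
`print(c)` → prints [93, 64, 26, 7, 7]

Answer:
[93, 64, 26, 7, 7]
[64, 5, 7, 888]
[93, 64, 26, 7, 7]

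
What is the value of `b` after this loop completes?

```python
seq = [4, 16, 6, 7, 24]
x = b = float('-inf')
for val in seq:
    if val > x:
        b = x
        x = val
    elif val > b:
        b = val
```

Second largest (with repeats) in [4, 16, 6, 7, 24]
`b` takes the values: -inf → 4 → 6 → 7 → 16

Answer: 16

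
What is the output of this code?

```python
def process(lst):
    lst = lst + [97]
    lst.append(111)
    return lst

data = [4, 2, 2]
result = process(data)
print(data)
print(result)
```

Key concept: rebinding parameter vs mutation.
Step by step:
`data = [4, 2, 2]` → data = [4, 2, 2]
`result = process(data)` → result = [4, 2, 2, 97, 111]
`print(data)` → prints [4, 2, 2]
`print(result)` → prints [4, 2, 2, 97, 111]

Answer:
[4, 2, 2]
[4, 2, 2, 97, 111]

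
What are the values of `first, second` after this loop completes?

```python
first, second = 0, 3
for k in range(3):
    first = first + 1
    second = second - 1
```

first goes 0→3, second goes 3→0
`first, second` takes the values: (0, 3) → (1, 3) → (1, 2) → (2, 2) → (2, 1) → (3, 1) → (3, 0)

Answer: 3, 0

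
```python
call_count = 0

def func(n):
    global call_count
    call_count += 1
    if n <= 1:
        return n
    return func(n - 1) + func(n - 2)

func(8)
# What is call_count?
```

Calls(n) = 1 + Calls(n-1) + Calls(n-2); Calls(0)=Calls(1)=1. For n=8 this gives 67.

Answer: 67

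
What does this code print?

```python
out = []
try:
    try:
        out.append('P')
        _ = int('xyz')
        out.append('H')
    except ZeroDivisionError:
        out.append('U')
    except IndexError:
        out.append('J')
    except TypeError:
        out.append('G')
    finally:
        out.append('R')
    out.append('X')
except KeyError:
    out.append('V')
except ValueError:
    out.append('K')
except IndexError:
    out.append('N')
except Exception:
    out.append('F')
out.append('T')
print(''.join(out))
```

Execution trace: 'P' (inner try body) → 'R' (inner finally) → 'K' (except ValueError) → 'T' (after the try/except). Output: PRKT

Answer: PRKT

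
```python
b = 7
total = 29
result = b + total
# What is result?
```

Trace:
`b = 7` → b = 7
`total = 29` → total = 29
`result = b + total` → result = 36
So result = 36

Answer: 36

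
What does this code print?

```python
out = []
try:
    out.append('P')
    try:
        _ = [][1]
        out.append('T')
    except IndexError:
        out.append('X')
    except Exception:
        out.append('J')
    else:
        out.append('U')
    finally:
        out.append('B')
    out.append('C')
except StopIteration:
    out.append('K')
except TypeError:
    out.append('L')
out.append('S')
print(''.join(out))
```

Execution trace: 'P' (try body) → 'X' (inner except IndexError) → 'B' (inner finally) → 'C' (try body, no exception) → 'S' (after the try/except). Output: PXBCS

Answer: PXBCS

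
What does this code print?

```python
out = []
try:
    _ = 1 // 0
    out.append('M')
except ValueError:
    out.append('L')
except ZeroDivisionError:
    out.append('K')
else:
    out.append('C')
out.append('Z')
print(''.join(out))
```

Execution trace: 'K' (except ZeroDivisionError) → 'Z' (after the try/except). Output: KZ

Answer: KZ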